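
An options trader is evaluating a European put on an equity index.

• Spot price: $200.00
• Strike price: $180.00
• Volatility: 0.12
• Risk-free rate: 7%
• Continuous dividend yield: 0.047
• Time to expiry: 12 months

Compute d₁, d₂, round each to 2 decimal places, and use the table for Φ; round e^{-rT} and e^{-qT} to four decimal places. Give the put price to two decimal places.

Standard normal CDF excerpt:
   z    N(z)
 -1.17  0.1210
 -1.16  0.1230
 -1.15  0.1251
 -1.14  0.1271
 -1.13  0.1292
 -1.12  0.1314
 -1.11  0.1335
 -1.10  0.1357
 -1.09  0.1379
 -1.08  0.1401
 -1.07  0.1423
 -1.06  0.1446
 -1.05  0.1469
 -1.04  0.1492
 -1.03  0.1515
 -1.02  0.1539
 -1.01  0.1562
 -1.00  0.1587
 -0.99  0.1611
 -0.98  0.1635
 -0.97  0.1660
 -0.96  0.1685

T = 1;  σ√T = 0.1200
ln(S/K) + (r − q + σ²/2)T = ln(200/180) + (0.07 − 0.047 + 0.12²/2)·1 = 0.1054 + 0.0302 = 0.1356
d₁ = 0.1356 / 0.1200 = 1.1297 which rounds to 1.13
d₂ = d₁ − σ√T = 1.1297 − 0.1200 = 1.0097 which rounds to 1.01
e^(−qT) = e^(−0.047·1) = 0.9541;  e^(−rT) = e^(−0.07·1) = 0.9324
P = 180·0.9324·N(-1.01) − 200·0.9541·N(-1.13) = 180·0.9324·0.1562 − 200·0.9541·0.1292 = 26.2154 − 24.6539 = 1.5614

$1.56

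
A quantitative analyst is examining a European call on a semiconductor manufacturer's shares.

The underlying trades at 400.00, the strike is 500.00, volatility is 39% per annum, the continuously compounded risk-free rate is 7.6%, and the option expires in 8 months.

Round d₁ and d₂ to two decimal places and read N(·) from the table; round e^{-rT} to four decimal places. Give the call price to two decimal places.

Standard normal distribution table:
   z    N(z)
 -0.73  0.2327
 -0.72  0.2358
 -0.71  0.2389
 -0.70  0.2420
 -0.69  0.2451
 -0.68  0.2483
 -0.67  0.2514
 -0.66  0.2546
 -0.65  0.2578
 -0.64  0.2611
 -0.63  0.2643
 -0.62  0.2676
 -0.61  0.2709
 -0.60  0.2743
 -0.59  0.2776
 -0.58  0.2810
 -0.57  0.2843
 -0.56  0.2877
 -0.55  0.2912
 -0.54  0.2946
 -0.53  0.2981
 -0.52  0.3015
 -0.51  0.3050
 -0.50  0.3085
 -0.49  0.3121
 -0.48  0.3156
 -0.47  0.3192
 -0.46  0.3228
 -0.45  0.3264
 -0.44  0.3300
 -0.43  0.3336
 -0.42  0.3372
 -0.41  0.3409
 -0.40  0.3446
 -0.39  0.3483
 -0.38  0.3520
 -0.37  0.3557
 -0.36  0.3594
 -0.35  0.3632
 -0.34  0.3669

25.78

σ√T = 0.39 × 0.8165 = 0.3184
d₁ = [ln(400/500) + (0.076 + 0.39²/2)·0.6667] / 0.3184 = [-0.2231 + 0.1014] / 0.3184 = -0.3824 ⇒ -0.38
d₂ = d₁ − σ√T = -0.3824 − 0.3184 = -0.7009 ⇒ -0.70
exp(−rT) = exp(−0.076·0.6667) = 0.9506
N(d₁) = N(-0.38) = 0.3520;  N(d₂) = N(-0.70) = 0.2420
C = 400·0.3520 − 500·0.9506·0.2420 = 140.8000 − 115.0226 = 25.7774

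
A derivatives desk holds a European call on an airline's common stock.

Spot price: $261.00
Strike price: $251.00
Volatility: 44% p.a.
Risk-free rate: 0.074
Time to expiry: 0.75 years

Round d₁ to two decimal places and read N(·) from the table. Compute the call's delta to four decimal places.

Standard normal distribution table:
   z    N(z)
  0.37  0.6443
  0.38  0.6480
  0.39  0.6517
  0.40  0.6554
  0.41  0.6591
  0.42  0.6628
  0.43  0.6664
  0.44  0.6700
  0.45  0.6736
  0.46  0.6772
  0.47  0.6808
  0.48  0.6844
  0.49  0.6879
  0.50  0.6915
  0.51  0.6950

0.6700

T = 0.75;  σ√T = 0.3811
d₁ = [ln(261/251) + (0.074 + ½·0.44²)·0.75] / (σ√T) = (0.0391 + 0.1281) / 0.3811 = 0.4387 ≈ 0.44
N(d₁) = N(0.44) = 0.6700
Δ_call = N(d₁) = 0.6700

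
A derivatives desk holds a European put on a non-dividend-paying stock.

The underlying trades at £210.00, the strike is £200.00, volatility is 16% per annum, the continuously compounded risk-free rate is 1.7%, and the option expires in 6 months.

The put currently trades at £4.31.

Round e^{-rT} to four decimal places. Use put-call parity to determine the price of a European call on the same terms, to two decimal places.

e^(−rT) = e^(−0.017·0.5) = 0.9915
Put-call parity: C − P = S − K·e^(−rT) = 210 − 200·0.9915 = 210 − 198.3000 = 11.7000
C = P + (C − P) = 4.31 + (11.7000) = 16.0100

£16.01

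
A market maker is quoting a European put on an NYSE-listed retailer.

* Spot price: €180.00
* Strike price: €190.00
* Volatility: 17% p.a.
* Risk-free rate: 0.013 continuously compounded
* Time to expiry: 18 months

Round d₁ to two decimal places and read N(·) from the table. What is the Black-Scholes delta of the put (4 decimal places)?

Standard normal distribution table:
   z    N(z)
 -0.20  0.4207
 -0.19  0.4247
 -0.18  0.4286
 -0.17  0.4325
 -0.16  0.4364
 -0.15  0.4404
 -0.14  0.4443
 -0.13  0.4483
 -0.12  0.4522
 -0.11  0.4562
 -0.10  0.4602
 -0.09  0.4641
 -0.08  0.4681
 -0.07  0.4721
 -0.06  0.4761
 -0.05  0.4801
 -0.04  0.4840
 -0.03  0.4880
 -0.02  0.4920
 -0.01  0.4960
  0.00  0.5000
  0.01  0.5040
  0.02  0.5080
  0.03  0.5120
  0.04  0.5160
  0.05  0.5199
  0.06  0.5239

-0.5239

T = 1.5;  σ√T = 0.2082
d₁ = [ln(180/190) + (0.013 + 0.17²/2)·1.5] / 0.2082 = [-0.0541 + 0.0412] / 0.2082 = -0.0619 ≈ -0.06
N(d₁) = N(-0.06) = 0.4761
Δ_put = N(d₁) − 1 = 0.4761 − 1 = -0.5239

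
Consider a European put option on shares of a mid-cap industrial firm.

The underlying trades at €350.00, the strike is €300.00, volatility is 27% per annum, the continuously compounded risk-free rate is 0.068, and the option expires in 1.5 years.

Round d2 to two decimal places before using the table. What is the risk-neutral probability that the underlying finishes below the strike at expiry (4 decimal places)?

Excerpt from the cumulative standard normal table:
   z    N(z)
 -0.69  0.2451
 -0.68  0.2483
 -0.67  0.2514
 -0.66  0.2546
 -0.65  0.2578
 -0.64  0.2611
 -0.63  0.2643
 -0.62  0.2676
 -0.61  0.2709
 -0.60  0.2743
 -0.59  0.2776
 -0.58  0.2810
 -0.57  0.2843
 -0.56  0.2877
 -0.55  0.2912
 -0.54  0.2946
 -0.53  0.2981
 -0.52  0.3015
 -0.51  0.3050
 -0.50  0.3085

σ√T = 0.27 × 1.2247 = 0.3307
d₁ = [ln(350/300) + (0.068 + 0.27²/2)·1.5] / 0.3307 = [0.1542 + 0.1567] / 0.3307 = 0.9400 → 0.94
d₂ = d₁ − σ√T = 0.9400 − 0.3307 = 0.6093 → 0.61
Risk-neutral Pr[S_T < K] = N(−d₂) = N(-0.61) = 0.2709

0.2709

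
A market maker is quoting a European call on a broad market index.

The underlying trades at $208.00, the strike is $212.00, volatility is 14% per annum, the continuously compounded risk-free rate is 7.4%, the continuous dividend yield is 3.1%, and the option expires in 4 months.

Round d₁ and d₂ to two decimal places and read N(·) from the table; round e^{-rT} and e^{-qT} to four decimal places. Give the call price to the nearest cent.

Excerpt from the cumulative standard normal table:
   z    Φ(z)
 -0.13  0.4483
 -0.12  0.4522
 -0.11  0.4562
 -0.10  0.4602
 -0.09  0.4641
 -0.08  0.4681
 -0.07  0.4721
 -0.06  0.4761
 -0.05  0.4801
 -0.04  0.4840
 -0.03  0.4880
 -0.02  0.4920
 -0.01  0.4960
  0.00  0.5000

σ√T = 0.14 × 0.5774 = 0.0808
d₁ = [ln(208/212) + (0.074 − 0.031 + ½·0.14²)·0.3333] / (σ√T) = (-0.0190 + 0.0176) / 0.0808 = -0.0179 ≈ -0.02
d₂ = -0.0179 − 0.0808 = -0.0987 ≈ -0.10
exp(−qT) = exp(−0.031·0.3333) = 0.9897;  exp(−rT) = exp(−0.074·0.3333) = 0.9756
N(d₁) = N(-0.02) = 0.4920;  N(d₂) = N(-0.10) = 0.4602
C = 208·0.9897·0.4920 − 212·0.9756·0.4602 = 101.2819 − 95.1819 = 6.1001

$6.10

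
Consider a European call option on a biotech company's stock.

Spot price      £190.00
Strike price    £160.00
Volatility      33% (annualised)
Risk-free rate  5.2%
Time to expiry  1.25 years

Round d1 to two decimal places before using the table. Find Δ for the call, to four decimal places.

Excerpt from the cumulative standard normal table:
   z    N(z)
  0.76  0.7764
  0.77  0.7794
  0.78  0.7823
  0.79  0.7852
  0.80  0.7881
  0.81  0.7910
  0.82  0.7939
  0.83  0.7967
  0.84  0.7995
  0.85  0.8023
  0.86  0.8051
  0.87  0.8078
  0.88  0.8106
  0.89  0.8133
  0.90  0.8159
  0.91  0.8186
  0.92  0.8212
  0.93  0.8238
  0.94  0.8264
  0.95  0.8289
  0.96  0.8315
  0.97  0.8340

0.7967

σ√T = 0.33 × 1.1180 = 0.3690
ln(S/K) + (r + σ²/2)T = ln(190/160) + (0.052 + 0.33²/2)·1.25 = 0.1719 + 0.1331 = 0.3049
d₁ = 0.3049 / 0.3690 = 0.8264 ≈ 0.83
N(d₁) = N(0.83) = 0.7967
Δ_call = N(d₁) = 0.7967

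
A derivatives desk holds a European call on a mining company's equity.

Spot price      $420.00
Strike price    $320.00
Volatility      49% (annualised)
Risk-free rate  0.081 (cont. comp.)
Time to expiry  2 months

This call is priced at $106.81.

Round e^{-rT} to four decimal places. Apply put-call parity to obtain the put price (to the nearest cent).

exp(−rT) = exp(−0.081·0.1667) = 0.9866
Put-call parity: C − P = S − K·e^(−rT) = 420 − 320·0.9866 = 420 − 315.7120 = 104.2880
P = C − (C − P) = 106.81 − (104.2880) = 2.5220

$2.52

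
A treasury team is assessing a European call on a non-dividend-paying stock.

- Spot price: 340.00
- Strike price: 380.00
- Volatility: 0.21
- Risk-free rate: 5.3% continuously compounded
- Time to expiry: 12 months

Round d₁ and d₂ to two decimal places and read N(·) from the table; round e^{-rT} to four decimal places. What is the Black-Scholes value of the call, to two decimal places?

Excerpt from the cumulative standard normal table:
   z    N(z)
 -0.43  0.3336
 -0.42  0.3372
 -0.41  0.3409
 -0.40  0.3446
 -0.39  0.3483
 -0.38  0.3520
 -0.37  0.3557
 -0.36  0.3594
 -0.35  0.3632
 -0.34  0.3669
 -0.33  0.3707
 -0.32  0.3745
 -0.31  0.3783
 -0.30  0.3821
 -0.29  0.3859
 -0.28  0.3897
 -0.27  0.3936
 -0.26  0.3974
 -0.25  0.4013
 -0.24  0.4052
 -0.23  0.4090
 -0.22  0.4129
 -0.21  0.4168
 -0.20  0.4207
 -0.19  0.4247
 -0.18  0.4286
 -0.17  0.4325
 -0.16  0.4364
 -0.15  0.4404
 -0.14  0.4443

20.19

T = 1;  σ√T = 0.2100
d₁ = [ln(340/380) + (0.053 + ½·0.21²)·1] / (σ√T) = (-0.1112 + 0.0750) / 0.2100 = -0.1723 ⇒ -0.17
d₂ = -0.1723 − 0.2100 = -0.3823 ⇒ -0.38
e^(−rT) = e^(−0.053·1) = 0.9484
N(d₁) = N(-0.17) = 0.4325;  N(d₂) = N(-0.38) = 0.3520
C = 340·0.4325 − 380·0.9484·0.3520 = 147.0500 − 126.8580 = 20.1920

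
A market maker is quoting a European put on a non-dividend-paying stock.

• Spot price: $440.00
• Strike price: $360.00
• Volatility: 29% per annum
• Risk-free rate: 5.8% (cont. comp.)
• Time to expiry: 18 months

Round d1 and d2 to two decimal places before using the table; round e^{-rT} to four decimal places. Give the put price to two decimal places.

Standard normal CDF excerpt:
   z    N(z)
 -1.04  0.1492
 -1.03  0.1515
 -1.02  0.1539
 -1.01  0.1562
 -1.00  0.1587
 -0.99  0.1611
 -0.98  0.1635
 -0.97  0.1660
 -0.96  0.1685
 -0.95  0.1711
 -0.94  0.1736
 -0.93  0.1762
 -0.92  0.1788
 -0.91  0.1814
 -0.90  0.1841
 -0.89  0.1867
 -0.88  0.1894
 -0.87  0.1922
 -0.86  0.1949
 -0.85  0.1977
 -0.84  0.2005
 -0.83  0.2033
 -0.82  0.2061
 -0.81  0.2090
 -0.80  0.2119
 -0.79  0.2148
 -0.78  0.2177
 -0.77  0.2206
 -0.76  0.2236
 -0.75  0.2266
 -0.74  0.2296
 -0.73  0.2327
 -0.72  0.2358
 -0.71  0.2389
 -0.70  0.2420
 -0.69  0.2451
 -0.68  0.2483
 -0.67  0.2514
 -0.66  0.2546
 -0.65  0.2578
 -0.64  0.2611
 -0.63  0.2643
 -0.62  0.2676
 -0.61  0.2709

$16.34

T = 1.5;  σ√T = 0.3552
d₁ = [ln(440/360) + (0.058 + 0.29²/2)·1.5] / 0.3552 = [0.2007 + 0.1501] / 0.3552 = 0.9875 ⇒ 0.99
d₂ = d₁ − σ√T = 0.9875 − 0.3552 = 0.6324 ⇒ 0.63
e^(−rT) = e^(−0.058·1.5) = 0.9167
N(−d₂) = N(-0.63) = 0.2643;  N(−d₁) = N(-0.99) = 0.1611
P = 360·0.9167·0.2643 − 440·0.1611 = 87.2222 − 70.8840 = 16.3382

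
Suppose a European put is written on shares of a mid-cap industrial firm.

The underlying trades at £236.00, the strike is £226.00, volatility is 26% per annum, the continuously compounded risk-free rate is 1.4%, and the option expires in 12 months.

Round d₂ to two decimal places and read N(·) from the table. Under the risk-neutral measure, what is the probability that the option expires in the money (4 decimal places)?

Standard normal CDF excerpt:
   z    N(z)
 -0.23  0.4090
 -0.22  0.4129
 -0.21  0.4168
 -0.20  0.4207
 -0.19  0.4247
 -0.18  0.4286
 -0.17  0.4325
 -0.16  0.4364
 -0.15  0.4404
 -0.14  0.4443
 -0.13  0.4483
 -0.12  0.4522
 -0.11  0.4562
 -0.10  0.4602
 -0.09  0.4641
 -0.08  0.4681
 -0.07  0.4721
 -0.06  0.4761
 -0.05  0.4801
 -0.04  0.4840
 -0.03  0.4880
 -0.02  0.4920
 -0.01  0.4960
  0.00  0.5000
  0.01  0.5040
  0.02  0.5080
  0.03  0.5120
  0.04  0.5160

0.4641

T = 1;  σ√T = 0.2600
d₁ = [ln(236/226) + (0.014 + ½·0.26²)·1] / (σ√T) = (0.0433 + 0.0478) / 0.2600 = 0.3504 → 0.35
d₂ = 0.3504 − 0.2600 = 0.0904 → 0.09
Risk-neutral Pr[S_T < K] = N(−d₂) = N(-0.09) = 0.4641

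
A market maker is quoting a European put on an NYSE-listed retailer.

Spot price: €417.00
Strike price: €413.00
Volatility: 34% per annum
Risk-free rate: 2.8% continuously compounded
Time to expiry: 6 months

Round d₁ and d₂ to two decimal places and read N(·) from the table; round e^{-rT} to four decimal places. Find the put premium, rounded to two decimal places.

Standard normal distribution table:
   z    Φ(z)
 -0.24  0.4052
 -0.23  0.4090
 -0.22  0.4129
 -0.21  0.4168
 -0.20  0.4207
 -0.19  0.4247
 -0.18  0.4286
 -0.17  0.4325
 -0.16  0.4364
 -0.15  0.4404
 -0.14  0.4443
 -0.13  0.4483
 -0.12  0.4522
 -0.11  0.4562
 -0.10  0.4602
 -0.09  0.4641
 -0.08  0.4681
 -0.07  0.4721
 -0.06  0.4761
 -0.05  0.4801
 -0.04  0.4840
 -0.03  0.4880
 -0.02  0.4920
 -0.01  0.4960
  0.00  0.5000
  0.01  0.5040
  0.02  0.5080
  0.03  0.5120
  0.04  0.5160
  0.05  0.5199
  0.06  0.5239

σ√T = 0.34 × 0.7071 = 0.2404
d₁ = [ln(417/413) + (0.028 + ½·0.34²)·0.5] / (σ√T) = (0.0096 + 0.0429) / 0.2404 = 0.2185 which rounds to 0.22
d₂ = 0.2185 − 0.2404 = -0.0219 which rounds to -0.02
exp(−rT) = exp(−0.028·0.5) = 0.9861
N(−d₂) = N(0.02) = 0.5080;  N(−d₁) = N(-0.22) = 0.4129
P = 413·0.9861·0.5080 − 417·0.4129 = 206.8877 − 172.1793 = 34.7084

€34.71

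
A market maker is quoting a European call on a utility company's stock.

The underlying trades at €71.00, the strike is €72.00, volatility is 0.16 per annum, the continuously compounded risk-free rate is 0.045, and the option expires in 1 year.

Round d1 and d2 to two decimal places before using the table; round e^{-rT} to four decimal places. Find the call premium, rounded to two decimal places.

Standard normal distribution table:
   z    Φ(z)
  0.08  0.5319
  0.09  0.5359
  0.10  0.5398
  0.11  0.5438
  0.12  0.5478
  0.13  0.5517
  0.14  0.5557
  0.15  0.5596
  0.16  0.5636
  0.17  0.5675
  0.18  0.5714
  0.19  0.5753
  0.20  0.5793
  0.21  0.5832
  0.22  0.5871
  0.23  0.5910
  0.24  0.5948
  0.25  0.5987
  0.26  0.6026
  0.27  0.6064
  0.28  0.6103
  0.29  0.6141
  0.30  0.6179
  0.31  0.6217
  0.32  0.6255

€5.62

T = 1;  σ√T = 0.1600
d₁ = [ln(71/72) + (0.045 + 0.16²/2)·1] / 0.1600 = [-0.0140 + 0.0578] / 0.1600 = 0.2738 → 0.27
d₂ = d₁ − σ√T = 0.2738 − 0.1600 = 0.1138 → 0.11
exp(−rT) = exp(−0.045·1) = 0.9560
N(d₁) = N(0.27) = 0.6064;  N(d₂) = N(0.11) = 0.5438
C = 71·0.6064 − 72·0.9560·0.5438 = 43.0544 − 37.4308 = 5.6236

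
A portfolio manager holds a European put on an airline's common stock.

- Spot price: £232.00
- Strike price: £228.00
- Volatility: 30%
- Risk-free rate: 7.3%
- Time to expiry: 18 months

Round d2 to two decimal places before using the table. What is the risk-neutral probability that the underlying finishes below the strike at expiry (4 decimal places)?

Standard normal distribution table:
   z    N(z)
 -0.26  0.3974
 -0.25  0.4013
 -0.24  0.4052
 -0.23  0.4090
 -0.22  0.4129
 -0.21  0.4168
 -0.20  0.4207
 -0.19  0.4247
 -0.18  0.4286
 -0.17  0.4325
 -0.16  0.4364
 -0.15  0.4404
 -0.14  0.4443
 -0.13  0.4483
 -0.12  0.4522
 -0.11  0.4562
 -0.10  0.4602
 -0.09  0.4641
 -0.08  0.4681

0.4364

T = 1.5;  σ√T = 0.3674
d₁ = [ln(232/228) + (0.073 + 0.3²/2)·1.5] / 0.3674 = [0.0174 + 0.1770] / 0.3674 = 0.5291 which rounds to 0.53
d₂ = d₁ − σ√T = 0.5291 − 0.3674 = 0.1616 which rounds to 0.16
Risk-neutral Pr[S_T < K] = N(−d₂) = N(-0.16) = 0.4364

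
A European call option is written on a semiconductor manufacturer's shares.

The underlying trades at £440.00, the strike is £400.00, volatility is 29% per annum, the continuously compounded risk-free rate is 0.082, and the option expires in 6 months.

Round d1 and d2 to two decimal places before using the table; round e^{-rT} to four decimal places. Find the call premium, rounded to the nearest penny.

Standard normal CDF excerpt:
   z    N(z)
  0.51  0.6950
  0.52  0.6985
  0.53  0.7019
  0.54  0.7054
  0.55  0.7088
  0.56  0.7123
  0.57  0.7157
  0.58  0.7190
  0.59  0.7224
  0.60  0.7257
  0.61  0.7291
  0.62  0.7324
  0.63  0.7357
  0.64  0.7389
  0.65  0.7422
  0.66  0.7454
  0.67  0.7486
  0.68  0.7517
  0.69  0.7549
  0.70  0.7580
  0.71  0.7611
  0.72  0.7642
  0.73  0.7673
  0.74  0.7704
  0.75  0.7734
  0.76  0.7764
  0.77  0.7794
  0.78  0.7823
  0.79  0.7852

σ√T = 0.29·√0.5 = 0.2051
d₁ = [ln(440/400) + (0.082 + 0.29²/2)·0.5] / 0.2051 = [0.0953 + 0.0620] / 0.2051 = 0.7673 ⇒ 0.77
d₂ = d₁ − σ√T = 0.7673 − 0.2051 = 0.5622 ⇒ 0.56
e^(−rT) = e^(−0.082·0.5) = 0.9598
C = 440·N(0.77) − 400·0.9598·N(0.56) = 440·0.7794 − 400·0.9598·0.7123 = 342.9360 − 273.4662 = 69.4698

£69.47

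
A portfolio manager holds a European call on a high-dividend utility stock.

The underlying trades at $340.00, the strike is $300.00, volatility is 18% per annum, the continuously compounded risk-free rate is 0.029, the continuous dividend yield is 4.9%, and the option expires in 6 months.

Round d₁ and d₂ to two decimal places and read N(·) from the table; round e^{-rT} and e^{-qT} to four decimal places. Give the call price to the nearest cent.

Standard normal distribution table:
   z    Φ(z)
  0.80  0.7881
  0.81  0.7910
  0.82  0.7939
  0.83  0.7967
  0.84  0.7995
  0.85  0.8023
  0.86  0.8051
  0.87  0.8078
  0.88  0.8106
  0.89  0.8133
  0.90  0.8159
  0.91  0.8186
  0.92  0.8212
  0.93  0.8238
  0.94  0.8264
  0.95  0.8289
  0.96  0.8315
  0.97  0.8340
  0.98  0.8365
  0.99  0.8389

σ√T = 0.18·√0.5 = 0.1273
d₁ = [ln(340/300) + (0.029 − 0.049 + 0.18²/2)·0.5] / 0.1273 = [0.1252 − 0.0019] / 0.1273 = 0.9684 → 0.97
d₂ = d₁ − σ√T = 0.9684 − 0.1273 = 0.8412 → 0.84
exp(−qT) = exp(−0.049·0.5) = 0.9758;  exp(−rT) = exp(−0.029·0.5) = 0.9856
C = 340·0.9758·N(0.97) − 300·0.9856·N(0.84) = 340·0.9758·0.8340 − 300·0.9856·0.7995 = 276.6978 − 236.3962 = 40.3017

$40.30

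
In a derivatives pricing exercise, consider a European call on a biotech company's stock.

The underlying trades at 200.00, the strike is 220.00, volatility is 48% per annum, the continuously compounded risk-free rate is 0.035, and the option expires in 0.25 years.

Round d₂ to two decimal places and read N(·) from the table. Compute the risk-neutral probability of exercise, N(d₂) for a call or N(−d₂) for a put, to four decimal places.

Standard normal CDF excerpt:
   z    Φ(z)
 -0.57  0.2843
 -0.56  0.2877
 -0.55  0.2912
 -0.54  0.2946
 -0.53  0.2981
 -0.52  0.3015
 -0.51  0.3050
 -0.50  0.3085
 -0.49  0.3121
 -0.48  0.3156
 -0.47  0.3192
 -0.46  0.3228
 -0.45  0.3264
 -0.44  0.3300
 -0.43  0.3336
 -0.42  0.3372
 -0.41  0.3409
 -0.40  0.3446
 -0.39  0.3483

0.3156

T = 0.25;  σ√T = 0.2400
d₁ = [ln(200/220) + (0.035 + ½·0.48²)·0.25] / (σ√T) = (-0.0953 + 0.0376) / 0.2400 = -0.2407 which rounds to -0.24
d₂ = -0.2407 − 0.2400 = -0.4807 which rounds to -0.48
Pr(exercise) under Q = N(d₂) = 0.3156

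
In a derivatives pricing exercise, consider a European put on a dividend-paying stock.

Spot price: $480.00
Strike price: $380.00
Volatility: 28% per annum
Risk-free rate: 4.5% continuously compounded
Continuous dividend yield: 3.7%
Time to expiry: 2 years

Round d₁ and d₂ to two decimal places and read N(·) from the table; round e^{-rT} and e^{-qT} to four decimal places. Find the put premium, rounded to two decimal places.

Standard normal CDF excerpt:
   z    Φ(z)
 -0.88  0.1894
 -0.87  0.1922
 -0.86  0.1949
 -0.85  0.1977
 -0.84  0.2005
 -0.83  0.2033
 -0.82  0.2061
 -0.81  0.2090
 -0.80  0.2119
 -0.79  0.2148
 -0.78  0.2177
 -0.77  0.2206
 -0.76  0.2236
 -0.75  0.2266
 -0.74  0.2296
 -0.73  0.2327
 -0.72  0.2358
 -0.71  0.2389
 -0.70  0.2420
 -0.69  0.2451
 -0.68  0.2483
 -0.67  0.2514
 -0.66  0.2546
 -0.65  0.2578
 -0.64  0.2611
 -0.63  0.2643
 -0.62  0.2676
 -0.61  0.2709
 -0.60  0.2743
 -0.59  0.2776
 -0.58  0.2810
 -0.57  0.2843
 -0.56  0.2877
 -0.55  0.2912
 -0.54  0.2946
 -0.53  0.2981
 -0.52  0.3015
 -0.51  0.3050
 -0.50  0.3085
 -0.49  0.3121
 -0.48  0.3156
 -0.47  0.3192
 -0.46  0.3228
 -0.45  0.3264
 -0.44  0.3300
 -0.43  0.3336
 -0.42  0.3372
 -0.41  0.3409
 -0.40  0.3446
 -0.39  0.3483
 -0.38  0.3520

T = 2;  σ√T = 0.3960
ln(S/K) + (r − q + σ²/2)T = ln(480/380) + (0.045 − 0.037 + 0.28²/2)·2 = 0.2336 + 0.0944 = 0.3280
d₁ = 0.3280 / 0.3960 = 0.8284 → 0.83
d₂ = d₁ − σ√T = 0.8284 − 0.3960 = 0.4324 → 0.43
e^(−qT) = e^(−0.037·2) = 0.9287;  e^(−rT) = e^(−0.045·2) = 0.9139
N(−d₂) = N(-0.43) = 0.3336;  N(−d₁) = N(-0.83) = 0.2033
P = 380·0.9139·0.3336 − 480·0.9287·0.2033 = 115.8533 − 90.6263 = 25.2270

$25.23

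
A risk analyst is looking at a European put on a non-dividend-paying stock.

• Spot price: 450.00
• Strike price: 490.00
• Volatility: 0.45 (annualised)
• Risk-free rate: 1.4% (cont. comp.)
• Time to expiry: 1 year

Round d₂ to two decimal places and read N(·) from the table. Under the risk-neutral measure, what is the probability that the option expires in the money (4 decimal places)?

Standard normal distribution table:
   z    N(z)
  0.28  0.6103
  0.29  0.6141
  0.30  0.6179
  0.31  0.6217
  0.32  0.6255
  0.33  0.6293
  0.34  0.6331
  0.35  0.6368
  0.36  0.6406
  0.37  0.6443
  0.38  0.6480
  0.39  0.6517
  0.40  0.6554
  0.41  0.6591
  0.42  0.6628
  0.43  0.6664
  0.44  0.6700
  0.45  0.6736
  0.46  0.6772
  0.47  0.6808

σ√T = 0.45 × 1.0000 = 0.4500
ln(S/K) + (r + σ²/2)T = ln(450/490) + (0.014 + 0.45²/2)·1 = -0.0852 + 0.1153 = 0.0301
d₁ = 0.0301 / 0.4500 = 0.0669 → 0.07
d₂ = d₁ − σ√T = 0.0669 − 0.4500 = -0.3831 → -0.38
Pr(exercise) under Q = N(−d₂) = N(0.38) = 0.6480

0.6480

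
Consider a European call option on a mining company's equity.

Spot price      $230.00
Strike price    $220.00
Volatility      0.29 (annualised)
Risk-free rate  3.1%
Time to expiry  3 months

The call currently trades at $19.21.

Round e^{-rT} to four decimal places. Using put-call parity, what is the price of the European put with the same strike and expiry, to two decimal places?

e^(−rT) = e^(−0.031·0.25) = 0.9923
Put-call parity: C − P = S − K·e^(−rT) = 230 − 220·0.9923 = 230 − 218.3060 = 11.6940
P = C − (C − P) = 19.21 − (11.6940) = 7.5160

$7.52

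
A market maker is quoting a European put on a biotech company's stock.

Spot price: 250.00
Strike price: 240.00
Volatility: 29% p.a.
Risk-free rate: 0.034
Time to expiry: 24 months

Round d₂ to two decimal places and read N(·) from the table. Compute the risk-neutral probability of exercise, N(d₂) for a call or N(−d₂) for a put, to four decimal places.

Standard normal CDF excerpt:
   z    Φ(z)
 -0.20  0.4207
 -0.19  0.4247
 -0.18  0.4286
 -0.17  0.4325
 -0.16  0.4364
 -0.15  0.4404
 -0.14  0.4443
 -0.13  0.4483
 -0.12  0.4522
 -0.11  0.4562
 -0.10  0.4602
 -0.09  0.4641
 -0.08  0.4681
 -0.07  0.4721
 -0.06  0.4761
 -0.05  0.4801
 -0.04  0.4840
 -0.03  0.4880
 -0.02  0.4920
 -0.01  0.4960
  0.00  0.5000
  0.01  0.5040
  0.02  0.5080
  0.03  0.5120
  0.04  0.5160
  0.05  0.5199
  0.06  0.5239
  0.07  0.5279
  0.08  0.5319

0.4761

σ√T = 0.29·√2 = 0.4101
d₁ = [ln(250/240) + (0.034 + 0.29²/2)·2] / 0.4101 = [0.0408 + 0.1521] / 0.4101 = 0.4704 ⇒ 0.47
d₂ = d₁ − σ√T = 0.4704 − 0.4101 = 0.0603 ⇒ 0.06
Pr(exercise) under Q = N(−d₂) = N(-0.06) = 0.4761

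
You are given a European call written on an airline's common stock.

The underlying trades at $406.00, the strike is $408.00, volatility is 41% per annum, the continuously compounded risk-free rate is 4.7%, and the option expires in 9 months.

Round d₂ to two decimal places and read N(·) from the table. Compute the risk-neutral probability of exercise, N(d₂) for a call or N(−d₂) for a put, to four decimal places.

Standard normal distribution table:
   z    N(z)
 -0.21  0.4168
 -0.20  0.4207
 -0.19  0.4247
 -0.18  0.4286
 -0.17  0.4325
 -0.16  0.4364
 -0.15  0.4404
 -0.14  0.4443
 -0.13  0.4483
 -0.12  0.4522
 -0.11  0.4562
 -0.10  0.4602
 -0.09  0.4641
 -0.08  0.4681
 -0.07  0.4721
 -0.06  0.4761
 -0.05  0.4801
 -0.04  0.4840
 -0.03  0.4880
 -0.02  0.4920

0.4641

T = 0.75;  σ√T = 0.3551
d₁ = [ln(406/408) + (0.047 + ½·0.41²)·0.75] / (σ√T) = (-0.0049 + 0.0983) / 0.3551 = 0.2630 ≈ 0.26
d₂ = 0.2630 − 0.3551 = -0.0921 ≈ -0.09
Pr(exercise) under Q = N(d₂) = 0.4641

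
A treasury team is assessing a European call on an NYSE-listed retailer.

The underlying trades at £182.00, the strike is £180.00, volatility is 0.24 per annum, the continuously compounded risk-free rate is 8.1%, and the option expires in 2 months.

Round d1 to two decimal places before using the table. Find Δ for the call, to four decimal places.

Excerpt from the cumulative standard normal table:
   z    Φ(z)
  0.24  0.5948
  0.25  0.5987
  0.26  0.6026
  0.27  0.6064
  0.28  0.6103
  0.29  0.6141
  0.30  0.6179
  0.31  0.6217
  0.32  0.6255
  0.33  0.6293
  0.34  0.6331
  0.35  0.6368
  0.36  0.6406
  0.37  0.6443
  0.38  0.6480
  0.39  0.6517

σ√T = 0.24·√0.1667 = 0.0980
ln(S/K) + (r + σ²/2)T = ln(182/180) + (0.081 + 0.24²/2)·0.1667 = 0.0110 + 0.0183 = 0.0293
d₁ = 0.0293 / 0.0980 = 0.2996 ⇒ 0.30
N(d₁) = N(0.30) = 0.6179
Δ_call = N(d₁) = 0.6179

0.6179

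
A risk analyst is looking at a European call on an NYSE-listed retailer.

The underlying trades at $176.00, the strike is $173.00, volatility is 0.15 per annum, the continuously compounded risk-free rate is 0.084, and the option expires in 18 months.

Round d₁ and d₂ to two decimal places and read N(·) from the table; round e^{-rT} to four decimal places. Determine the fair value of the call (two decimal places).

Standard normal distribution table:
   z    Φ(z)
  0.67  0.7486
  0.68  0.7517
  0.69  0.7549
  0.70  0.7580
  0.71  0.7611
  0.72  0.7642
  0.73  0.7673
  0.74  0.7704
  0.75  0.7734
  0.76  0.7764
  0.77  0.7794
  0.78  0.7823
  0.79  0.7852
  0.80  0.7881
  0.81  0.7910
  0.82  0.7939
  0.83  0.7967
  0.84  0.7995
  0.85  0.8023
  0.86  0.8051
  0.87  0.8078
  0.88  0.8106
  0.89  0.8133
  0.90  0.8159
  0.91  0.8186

$27.04

σ√T = 0.15·√1.5 = 0.1837
d₁ = [ln(176/173) + (0.084 + 0.15²/2)·1.5] / 0.1837 = [0.0172 + 0.1429] / 0.1837 = 0.8713 ≈ 0.87
d₂ = d₁ − σ√T = 0.8713 − 0.1837 = 0.6876 ≈ 0.69
e^(−rT) = e^(−0.084·1.5) = 0.8816
N(d₁) = N(0.87) = 0.8078;  N(d₂) = N(0.69) = 0.7549
C = 176·0.8078 − 173·0.8816·0.7549 = 142.1728 − 115.1349 = 27.0379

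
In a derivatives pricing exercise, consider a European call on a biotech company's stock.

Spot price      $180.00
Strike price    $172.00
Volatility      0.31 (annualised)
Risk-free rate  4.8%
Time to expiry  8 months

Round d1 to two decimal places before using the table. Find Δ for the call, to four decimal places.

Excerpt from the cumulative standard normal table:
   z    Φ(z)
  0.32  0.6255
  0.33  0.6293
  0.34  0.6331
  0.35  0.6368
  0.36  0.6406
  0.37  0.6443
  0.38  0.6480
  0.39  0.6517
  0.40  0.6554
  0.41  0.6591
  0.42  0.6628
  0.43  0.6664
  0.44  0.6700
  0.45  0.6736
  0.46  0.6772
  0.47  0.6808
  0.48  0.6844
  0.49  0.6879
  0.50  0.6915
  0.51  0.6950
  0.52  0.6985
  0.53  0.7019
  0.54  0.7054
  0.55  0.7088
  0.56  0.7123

0.6664

σ√T = 0.31 × 0.8165 = 0.2531
d₁ = [ln(180/172) + (0.048 + ½·0.31²)·0.6667] / (σ√T) = (0.0455 + 0.0640) / 0.2531 = 0.4326 ⇒ 0.43
N(d₁) = N(0.43) = 0.6664
Δ_call = N(d₁) = 0.6664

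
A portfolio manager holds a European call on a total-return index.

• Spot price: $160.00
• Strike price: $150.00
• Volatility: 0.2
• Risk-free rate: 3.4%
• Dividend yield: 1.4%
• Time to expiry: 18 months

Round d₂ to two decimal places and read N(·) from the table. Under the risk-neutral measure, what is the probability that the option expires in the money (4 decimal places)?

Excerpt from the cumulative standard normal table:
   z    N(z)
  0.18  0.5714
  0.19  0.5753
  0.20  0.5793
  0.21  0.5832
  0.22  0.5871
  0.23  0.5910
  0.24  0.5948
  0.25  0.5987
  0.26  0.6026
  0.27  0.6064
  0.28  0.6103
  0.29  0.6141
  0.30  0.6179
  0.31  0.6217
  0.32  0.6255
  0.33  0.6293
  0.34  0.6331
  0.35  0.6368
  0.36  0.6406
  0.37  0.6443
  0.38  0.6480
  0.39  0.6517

σ√T = 0.2 × 1.2247 = 0.2449
d₁ = [ln(160/150) + (0.034 − 0.014 + 0.2²/2)·1.5] / 0.2449 = [0.0645 + 0.0600] / 0.2449 = 0.5084 ≈ 0.51
d₂ = d₁ − σ√T = 0.5084 − 0.2449 = 0.2635 ≈ 0.26
Risk-neutral Pr[S_T > K] = N(d₂) = N(0.26) = 0.6026

0.6026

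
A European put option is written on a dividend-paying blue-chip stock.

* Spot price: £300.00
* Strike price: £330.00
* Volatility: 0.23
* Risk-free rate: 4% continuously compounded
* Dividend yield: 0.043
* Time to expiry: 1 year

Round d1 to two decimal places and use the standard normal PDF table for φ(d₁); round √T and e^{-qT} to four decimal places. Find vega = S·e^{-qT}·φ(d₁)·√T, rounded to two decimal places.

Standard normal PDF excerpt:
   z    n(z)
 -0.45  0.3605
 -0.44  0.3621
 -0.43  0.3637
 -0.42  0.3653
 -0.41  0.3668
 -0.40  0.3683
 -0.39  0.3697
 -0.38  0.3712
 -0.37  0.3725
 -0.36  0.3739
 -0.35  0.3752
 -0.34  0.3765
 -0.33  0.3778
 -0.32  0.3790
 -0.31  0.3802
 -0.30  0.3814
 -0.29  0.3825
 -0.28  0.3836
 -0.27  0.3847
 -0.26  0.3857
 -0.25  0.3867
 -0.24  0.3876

T = 1;  σ√T = 0.2300
d₁ = [ln(300/330) + (0.04 − 0.043 + ½·0.23²)·1] / (σ√T) = (-0.0953 + 0.0235) / 0.2300 = -0.3124 ≈ -0.31
√T = √1 = 1.0000
φ(d₁) = φ(-0.31) = 0.3802
e^(−qT) = e^(−0.043·1) = 0.9579
vega = S·e^(−qT)·φ(d₁)·√T = 300·0.9579·0.3802·1.0000 = 109.2581
(Call and put vega coincide under Black-Scholes.)

109.26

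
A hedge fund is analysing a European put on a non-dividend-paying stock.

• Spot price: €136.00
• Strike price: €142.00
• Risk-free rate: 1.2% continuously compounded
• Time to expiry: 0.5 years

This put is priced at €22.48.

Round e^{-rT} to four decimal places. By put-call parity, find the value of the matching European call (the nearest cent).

e^(−rT) = e^(−0.012·0.5) = 0.9940
Put-call parity: C − P = S − K·e^(−rT) = 136 − 142·0.9940 = 136 − 141.1480 = -5.1480
C = P + (C − P) = 22.48 + (-5.1480) = 17.3320

€17.33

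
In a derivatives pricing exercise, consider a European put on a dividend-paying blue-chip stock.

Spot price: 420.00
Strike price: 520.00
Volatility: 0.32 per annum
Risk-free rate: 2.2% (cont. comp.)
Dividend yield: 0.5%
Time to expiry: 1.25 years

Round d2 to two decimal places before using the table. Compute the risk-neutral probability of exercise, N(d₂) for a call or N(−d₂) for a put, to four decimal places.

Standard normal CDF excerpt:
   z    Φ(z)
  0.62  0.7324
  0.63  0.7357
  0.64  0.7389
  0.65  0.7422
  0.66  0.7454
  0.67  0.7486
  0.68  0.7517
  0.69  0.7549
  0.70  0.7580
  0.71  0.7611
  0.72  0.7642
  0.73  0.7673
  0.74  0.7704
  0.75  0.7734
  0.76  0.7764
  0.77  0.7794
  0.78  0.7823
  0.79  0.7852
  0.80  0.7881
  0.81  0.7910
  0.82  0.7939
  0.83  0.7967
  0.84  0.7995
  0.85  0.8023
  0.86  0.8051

σ√T = 0.32·√1.25 = 0.3578
d₁ = [ln(420/520) + (0.022 − 0.005 + 0.32²/2)·1.25] / 0.3578 = [-0.2136 + 0.0852] / 0.3578 = -0.3587 → -0.36
d₂ = d₁ − σ√T = -0.3587 − 0.3578 = -0.7164 → -0.72
Risk-neutral Pr[S_T < K] = N(−d₂) = N(0.72) = 0.7642

0.7642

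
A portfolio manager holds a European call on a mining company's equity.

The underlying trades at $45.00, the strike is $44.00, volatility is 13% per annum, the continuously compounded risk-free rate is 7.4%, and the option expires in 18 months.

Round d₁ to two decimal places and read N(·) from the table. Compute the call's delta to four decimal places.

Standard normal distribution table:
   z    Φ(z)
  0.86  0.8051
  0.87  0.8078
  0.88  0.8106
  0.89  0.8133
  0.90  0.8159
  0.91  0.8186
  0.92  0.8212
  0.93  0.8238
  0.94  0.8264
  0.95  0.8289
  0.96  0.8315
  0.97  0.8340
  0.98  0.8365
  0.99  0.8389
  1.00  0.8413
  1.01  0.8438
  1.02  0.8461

σ√T = 0.13·√1.5 = 0.1592
ln(S/K) + (r + σ²/2)T = ln(45/44) + (0.074 + 0.13²/2)·1.5 = 0.0225 + 0.1237 = 0.1461
d₁ = 0.1461 / 0.1592 = 0.9179 which rounds to 0.92
N(d₁) = N(0.92) = 0.8212
Δ_call = N(d₁) = 0.8212

0.8212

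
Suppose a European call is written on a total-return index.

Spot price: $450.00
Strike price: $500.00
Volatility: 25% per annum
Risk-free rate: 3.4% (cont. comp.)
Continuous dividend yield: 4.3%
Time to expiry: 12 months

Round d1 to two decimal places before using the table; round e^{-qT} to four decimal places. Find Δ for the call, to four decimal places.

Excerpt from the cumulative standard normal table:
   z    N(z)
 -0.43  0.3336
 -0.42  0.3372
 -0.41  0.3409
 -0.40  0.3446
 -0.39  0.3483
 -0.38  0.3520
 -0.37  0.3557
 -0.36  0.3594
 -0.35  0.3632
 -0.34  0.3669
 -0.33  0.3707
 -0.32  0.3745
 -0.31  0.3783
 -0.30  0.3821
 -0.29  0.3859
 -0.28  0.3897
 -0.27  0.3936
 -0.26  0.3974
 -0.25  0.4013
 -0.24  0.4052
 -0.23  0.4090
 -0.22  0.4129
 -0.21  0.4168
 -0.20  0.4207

σ√T = 0.25·√1 = 0.2500
d₁ = [ln(450/500) + (0.034 − 0.043 + 0.25²/2)·1] / 0.2500 = [-0.1054 + 0.0223] / 0.2500 = -0.3324 ≈ -0.33
N(d₁) = N(-0.33) = 0.3707
Δ_call = exp(−qT)·N(d₁) = 0.9579·0.3707 = 0.3551

0.3551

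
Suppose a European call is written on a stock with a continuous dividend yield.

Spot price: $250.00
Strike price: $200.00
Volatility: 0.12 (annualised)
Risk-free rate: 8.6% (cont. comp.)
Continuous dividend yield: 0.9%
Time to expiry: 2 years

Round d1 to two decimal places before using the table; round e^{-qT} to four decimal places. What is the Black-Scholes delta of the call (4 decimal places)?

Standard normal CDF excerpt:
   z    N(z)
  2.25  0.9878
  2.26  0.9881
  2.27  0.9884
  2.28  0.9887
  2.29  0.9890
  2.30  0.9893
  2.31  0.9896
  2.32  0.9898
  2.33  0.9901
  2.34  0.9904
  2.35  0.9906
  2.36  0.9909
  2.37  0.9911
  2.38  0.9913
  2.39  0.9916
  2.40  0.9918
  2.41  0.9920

0.9720

σ√T = 0.12 × 1.4142 = 0.1697
d₁ = [ln(250/200) + (0.086 − 0.009 + 0.12²/2)·2] / 0.1697 = [0.2231 + 0.1684] / 0.1697 = 2.3072 → 2.31
N(d₁) = N(2.31) = 0.9896
Δ_call = exp(−qT)·N(d₁) = 0.9822·0.9896 = 0.9720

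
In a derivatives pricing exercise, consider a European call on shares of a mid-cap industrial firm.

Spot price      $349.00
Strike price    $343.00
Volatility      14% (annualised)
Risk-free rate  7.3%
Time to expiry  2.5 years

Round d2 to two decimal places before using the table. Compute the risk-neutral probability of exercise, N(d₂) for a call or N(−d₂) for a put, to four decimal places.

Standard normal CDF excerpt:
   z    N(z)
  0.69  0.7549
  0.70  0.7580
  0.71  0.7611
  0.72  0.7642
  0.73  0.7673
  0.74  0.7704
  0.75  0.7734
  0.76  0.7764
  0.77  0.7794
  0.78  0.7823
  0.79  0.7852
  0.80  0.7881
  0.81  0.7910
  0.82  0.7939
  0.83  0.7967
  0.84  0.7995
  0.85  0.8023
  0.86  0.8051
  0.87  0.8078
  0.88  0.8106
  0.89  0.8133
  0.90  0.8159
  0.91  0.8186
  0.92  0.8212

0.7852

T = 2.5;  σ√T = 0.2214
d₁ = [ln(349/343) + (0.073 + ½·0.14²)·2.5] / (σ√T) = (0.0173 + 0.2070) / 0.2214 = 1.0135 which rounds to 1.01
d₂ = 1.0135 − 0.2214 = 0.7921 which rounds to 0.79
Pr(exercise) under Q = N(d₂) = 0.7852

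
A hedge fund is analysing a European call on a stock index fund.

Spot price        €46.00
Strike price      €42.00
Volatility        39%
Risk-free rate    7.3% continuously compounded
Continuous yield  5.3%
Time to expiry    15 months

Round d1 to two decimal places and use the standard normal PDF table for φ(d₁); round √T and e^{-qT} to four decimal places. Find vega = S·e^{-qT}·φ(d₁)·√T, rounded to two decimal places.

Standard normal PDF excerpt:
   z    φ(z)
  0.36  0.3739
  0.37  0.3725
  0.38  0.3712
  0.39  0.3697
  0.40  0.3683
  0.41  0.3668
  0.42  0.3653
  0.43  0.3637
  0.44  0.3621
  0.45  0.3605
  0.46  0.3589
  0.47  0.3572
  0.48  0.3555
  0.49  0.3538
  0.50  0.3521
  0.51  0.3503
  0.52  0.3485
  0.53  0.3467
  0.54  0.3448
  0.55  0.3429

17.11

σ√T = 0.39 × 1.1180 = 0.4360
d₁ = [ln(46/42) + (0.073 − 0.053 + 0.39²/2)·1.25] / 0.4360 = [0.0910 + 0.1201] / 0.4360 = 0.4840 ≈ 0.48
√T = √1.25 = 1.1180
φ(d₁) = φ(0.48) = 0.3555
e^(−qT) = e^(−0.053·1.25) = 0.9359
vega = S·e^(−qT)·φ(d₁)·√T = 46·0.9359·0.3555·1.1180 = 17.1107
(The put has the same vega.)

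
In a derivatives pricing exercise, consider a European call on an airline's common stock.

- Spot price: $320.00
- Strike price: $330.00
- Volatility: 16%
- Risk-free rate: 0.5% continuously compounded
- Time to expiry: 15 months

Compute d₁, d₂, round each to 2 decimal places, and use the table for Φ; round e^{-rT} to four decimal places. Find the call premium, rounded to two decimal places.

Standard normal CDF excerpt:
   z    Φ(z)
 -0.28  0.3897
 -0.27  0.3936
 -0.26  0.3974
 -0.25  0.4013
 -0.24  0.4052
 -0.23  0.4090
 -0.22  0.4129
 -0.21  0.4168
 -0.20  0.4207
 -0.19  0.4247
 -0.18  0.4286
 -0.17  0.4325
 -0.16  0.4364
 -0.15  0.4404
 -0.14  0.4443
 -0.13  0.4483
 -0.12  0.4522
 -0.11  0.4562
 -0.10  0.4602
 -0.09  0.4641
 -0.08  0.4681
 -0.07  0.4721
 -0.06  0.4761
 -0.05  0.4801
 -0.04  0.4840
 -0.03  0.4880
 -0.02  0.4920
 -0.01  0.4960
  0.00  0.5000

$19.50

σ√T = 0.16·√1.25 = 0.1789
d₁ = [ln(320/330) + (0.005 + 0.16²/2)·1.25] / 0.1789 = [-0.0308 + 0.0222] / 0.1789 = -0.0476 which rounds to -0.05
d₂ = d₁ − σ√T = -0.0476 − 0.1789 = -0.2265 which rounds to -0.23
exp(−rT) = exp(−0.005·1.25) = 0.9938
C = 320·N(-0.05) − 330·0.9938·N(-0.23) = 320·0.4801 − 330·0.9938·0.4090 = 153.6320 − 134.1332 = 19.4988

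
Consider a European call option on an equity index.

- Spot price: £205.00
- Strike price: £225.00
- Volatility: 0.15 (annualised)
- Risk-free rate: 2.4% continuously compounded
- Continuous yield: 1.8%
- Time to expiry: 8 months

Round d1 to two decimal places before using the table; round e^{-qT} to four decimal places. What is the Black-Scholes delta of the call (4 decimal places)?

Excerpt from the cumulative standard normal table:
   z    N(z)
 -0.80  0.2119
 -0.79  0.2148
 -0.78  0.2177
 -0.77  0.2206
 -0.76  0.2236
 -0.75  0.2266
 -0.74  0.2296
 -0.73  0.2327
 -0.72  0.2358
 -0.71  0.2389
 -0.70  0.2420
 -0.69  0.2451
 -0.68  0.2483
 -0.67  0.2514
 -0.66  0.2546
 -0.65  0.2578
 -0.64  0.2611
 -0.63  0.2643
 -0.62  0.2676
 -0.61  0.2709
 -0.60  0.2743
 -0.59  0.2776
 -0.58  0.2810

σ√T = 0.15·√0.6667 = 0.1225
ln(S/K) + (r − q + σ²/2)T = ln(205/225) + (0.024 − 0.018 + 0.15²/2)·0.6667 = -0.0931 + 0.0115 = -0.0816
d₁ = -0.0816 / 0.1225 = -0.6662 ≈ -0.67
N(d₁) = N(-0.67) = 0.2514
Δ_call = exp(−qT)·N(d₁) = 0.9881·0.2514 = 0.2484

0.2484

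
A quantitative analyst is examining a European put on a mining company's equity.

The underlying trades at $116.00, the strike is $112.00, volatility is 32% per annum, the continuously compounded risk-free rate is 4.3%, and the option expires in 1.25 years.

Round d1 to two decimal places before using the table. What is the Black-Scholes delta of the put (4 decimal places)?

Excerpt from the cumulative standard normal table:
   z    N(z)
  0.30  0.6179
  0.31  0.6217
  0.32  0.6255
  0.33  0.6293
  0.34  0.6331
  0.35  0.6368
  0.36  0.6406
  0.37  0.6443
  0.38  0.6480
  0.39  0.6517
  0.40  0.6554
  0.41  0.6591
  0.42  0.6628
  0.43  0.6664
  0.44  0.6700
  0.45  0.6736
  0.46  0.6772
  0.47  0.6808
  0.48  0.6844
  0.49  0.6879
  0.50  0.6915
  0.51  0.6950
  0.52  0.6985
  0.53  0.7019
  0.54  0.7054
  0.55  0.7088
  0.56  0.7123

σ√T = 0.32·√1.25 = 0.3578
d₁ = [ln(116/112) + (0.043 + 0.32²/2)·1.25] / 0.3578 = [0.0351 + 0.1178] / 0.3578 = 0.4272 ≈ 0.43
N(d₁) = N(0.43) = 0.6664
Δ_put = N(d₁) − 1 = 0.6664 − 1 = -0.3336

-0.3336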